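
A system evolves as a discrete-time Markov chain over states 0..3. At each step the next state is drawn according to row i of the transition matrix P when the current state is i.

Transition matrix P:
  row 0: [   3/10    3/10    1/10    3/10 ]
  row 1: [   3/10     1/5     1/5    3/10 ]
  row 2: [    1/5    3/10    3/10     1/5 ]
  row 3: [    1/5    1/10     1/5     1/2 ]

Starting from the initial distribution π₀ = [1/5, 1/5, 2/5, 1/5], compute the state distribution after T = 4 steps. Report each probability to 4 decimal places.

π = [0.2457, 0.2094, 0.1949, 0.3501]

t=0: π = [0.2000, 0.2000, 0.4000, 0.2000]
t=1: π = [0.2400, 0.2400, 0.2200, 0.3000]
t=2: π = [0.2480, 0.2160, 0.1980, 0.3380]
t=3: π = [0.2464, 0.2108, 0.1950, 0.3478]
t=4: π = [0.2457, 0.2094, 0.1949, 0.3501]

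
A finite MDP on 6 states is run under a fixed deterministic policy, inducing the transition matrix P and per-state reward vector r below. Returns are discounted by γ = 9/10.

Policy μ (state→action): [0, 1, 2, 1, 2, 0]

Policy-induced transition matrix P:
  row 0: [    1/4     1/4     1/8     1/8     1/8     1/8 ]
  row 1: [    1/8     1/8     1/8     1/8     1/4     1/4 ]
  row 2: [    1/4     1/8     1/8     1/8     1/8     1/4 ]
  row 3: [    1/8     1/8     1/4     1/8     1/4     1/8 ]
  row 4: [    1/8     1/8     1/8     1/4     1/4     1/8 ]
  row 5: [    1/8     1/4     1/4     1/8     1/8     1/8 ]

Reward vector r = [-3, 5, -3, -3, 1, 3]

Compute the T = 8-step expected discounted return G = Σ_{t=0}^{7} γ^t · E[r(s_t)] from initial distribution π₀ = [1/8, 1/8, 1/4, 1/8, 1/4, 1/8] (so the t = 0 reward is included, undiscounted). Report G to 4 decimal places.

G = 0.0874

t=0: π = [0.1250, 0.1250, 0.2500, 0.1250, 0.2500, 0.1250], E[r] = -0.2500, γ^t·E[r] = -0.250000, running G = -0.250000
t=1: π = [0.1719, 0.1563, 0.1563, 0.1563, 0.1875, 0.1719], E[r] = 0.0313, γ^t·E[r] = 0.028125, running G = -0.221875
t=2: π = [0.1660, 0.1680, 0.1660, 0.1484, 0.1875, 0.1641], E[r] = 0.0781, γ^t·E[r] = 0.063281, running G = -0.158594
t=3: π = [0.1665, 0.1663, 0.1641, 0.1484, 0.1880, 0.1667], E[r] = 0.0825, γ^t·E[r] = 0.060157, running G = -0.098437
t=4: π = [0.1663, 0.1667, 0.1644, 0.1485, 0.1878, 0.1663], E[r] = 0.0823, γ^t·E[r] = 0.054021, running G = -0.044416
t=5: π = [0.1663, 0.1666, 0.1643, 0.1485, 0.1879, 0.1664], E[r] = 0.0824, γ^t·E[r] = 0.048655, running G = 0.004239
t=6: π = [0.1663, 0.1666, 0.1644, 0.1485, 0.1879, 0.1664], E[r] = 0.0824, γ^t·E[r] = 0.043780, running G = 0.048019
t=7: π = [0.1663, 0.1666, 0.1644, 0.1485, 0.1879, 0.1664], E[r] = 0.0824, γ^t·E[r] = 0.039403, running G = 0.087423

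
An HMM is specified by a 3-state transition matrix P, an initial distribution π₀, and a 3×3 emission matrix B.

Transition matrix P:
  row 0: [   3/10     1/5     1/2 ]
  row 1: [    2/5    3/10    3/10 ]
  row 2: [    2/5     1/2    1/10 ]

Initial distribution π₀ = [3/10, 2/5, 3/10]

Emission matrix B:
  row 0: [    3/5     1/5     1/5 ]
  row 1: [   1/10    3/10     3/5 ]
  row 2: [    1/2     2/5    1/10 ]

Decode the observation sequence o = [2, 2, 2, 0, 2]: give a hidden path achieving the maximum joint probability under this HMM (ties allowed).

path = [1, 1, 1, 2, 1]

t=0: δ = [6.000e-02, 2.400e-01, 3.000e-02]  (obs o_0=2)
t=1: δ = [1.920e-02, 4.320e-02, 7.200e-03]  ψ = [1, 1, 1]  (obs o_1=2)
t=2: δ = [3.456e-03, 7.776e-03, 1.296e-03]  ψ = [1, 1, 1]  (obs o_2=2)
t=3: δ = [1.866e-03, 2.333e-04, 1.166e-03]  ψ = [1, 1, 1]  (obs o_3=0)
t=4: δ = [1.120e-04, 3.499e-04, 9.331e-05]  ψ = [0, 2, 0]  (obs o_4=2)
backtrack: best end state = 1; path = [1, 1, 1, 2, 1]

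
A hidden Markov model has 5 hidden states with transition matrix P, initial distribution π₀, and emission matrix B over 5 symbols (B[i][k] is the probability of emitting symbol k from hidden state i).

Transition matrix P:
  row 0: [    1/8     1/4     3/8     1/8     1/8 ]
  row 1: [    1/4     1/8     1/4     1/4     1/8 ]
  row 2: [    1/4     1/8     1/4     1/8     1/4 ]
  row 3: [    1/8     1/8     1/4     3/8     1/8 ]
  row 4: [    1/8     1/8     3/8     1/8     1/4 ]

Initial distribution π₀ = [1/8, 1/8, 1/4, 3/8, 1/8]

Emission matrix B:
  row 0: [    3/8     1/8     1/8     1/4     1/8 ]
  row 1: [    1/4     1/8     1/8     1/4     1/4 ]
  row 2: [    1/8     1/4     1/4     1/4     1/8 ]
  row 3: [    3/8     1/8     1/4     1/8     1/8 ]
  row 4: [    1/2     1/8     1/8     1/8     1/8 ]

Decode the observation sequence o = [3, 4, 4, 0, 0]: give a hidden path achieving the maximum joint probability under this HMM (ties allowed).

t=0: δ = [3.125e-02, 3.125e-02, 6.250e-02, 4.688e-02, 1.562e-02]  (obs o_0=3)
t=1: δ = [1.953e-03, 1.953e-03, 1.953e-03, 2.197e-03, 1.953e-03]  ψ = [2, 0, 2, 3, 2]  (obs o_1=4)
t=2: δ = [6.104e-05, 1.221e-04, 9.155e-05, 1.030e-04, 6.104e-05]  ψ = [1, 0, 0, 3, 2]  (obs o_2=4)
t=3: δ = [1.144e-05, 3.815e-06, 3.815e-06, 1.448e-05, 1.144e-05]  ψ = [1, 0, 1, 3, 2]  (obs o_3=0)
t=4: δ = [6.789e-07, 7.153e-07, 5.364e-07, 2.037e-06, 1.431e-06]  ψ = [3, 0, 0, 3, 4]  (obs o_4=0)
backtrack: best end state = 3; path = [3, 3, 3, 3, 3]

path = [3, 3, 3, 3, 3]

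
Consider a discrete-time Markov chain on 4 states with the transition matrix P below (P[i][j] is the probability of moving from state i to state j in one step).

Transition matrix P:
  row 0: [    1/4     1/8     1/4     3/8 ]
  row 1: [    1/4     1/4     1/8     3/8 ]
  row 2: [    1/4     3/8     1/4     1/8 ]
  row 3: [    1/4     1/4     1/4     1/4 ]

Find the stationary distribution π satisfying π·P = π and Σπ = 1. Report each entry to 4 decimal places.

π = [0.2500, 0.2462, 0.2192, 0.2846]

Balance equations π_j = Σ_i π_i·P[i][j]:
  π_0 = 1/4·π_0 + 1/4·π_1 + 1/4·π_2 + 1/4·π_3
  π_1 = 1/8·π_0 + 1/4·π_1 + 3/8·π_2 + 1/4·π_3
  π_2 = 1/4·π_0 + 1/8·π_1 + 1/4·π_2 + 1/4·π_3
  normalize: π_0 + π_1 + π_2 + π_3 = 1
Solving the linear system gives exactly π = [1/4, 16/65, 57/260, 37/130].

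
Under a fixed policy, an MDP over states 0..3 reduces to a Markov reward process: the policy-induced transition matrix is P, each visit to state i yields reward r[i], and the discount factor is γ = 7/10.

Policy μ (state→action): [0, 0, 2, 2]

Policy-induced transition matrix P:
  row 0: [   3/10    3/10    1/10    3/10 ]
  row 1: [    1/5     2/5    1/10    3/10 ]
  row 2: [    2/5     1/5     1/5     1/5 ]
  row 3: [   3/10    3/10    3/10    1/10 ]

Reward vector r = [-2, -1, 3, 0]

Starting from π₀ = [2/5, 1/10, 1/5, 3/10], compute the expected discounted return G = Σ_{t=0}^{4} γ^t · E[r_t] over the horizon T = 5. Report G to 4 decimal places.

t=0: π = [0.4000, 0.1000, 0.2000, 0.3000], E[r] = -0.3000, γ^t·E[r] = -0.300000, running G = -0.300000
t=1: π = [0.3100, 0.2900, 0.1800, 0.2200], E[r] = -0.3700, γ^t·E[r] = -0.259000, running G = -0.559000
t=2: π = [0.2890, 0.3110, 0.1620, 0.2380], E[r] = -0.4030, γ^t·E[r] = -0.197470, running G = -0.756470
t=3: π = [0.2851, 0.3149, 0.1638, 0.2362], E[r] = -0.3937, γ^t·E[r] = -0.135039, running G = -0.891509
t=4: π = [0.2849, 0.3151, 0.1636, 0.2364], E[r] = -0.3940, γ^t·E[r] = -0.094607, running G = -0.986116

G = -0.9861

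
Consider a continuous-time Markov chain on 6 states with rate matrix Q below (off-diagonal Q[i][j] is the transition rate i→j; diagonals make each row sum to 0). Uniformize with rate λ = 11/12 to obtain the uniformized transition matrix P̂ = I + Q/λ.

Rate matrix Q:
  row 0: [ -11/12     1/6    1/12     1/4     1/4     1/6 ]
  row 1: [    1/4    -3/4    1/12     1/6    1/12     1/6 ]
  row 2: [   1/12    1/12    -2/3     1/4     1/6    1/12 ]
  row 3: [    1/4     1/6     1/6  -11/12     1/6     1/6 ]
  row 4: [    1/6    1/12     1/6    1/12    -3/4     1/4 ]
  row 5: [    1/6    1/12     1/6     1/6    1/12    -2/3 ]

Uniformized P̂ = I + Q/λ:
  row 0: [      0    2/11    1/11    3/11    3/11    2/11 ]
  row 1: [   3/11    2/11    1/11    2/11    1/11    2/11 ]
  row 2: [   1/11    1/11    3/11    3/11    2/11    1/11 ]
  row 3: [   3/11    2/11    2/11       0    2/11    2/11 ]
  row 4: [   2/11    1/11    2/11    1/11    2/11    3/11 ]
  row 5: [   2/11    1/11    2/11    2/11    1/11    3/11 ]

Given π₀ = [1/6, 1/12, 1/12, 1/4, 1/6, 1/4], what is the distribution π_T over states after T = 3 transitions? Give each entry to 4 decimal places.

t=0: π = [0.1667, 0.0833, 0.0833, 0.2500, 0.1667, 0.2500]
t=1: π = [0.1742, 0.1364, 0.1667, 0.1439, 0.1667, 0.2121]
t=2: π = [0.1605, 0.1322, 0.1687, 0.1715, 0.1660, 0.2011]
t=3: π = [0.1649, 0.1331, 0.1705, 0.1655, 0.1661, 0.1998]

π = [0.1649, 0.1331, 0.1705, 0.1655, 0.1661, 0.1998]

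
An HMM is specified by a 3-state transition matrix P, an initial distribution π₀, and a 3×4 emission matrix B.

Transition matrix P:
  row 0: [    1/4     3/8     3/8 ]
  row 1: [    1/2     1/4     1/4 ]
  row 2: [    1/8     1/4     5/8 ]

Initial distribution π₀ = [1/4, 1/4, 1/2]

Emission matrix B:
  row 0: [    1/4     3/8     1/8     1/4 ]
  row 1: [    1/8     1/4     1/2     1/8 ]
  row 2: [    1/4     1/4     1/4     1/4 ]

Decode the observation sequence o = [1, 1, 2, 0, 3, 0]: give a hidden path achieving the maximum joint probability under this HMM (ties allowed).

t=0: δ = [9.375e-02, 6.250e-02, 1.250e-01]  (obs o_0=1)
t=1: δ = [1.172e-02, 8.789e-03, 1.953e-02]  ψ = [1, 0, 2]  (obs o_1=1)
t=2: δ = [5.493e-04, 2.441e-03, 3.052e-03]  ψ = [1, 2, 2]  (obs o_2=2)
t=3: δ = [3.052e-04, 9.537e-05, 4.768e-04]  ψ = [1, 2, 2]  (obs o_3=0)
t=4: δ = [1.907e-05, 1.490e-05, 7.451e-05]  ψ = [0, 2, 2]  (obs o_4=3)
t=5: δ = [2.328e-06, 2.328e-06, 1.164e-05]  ψ = [2, 2, 2]  (obs o_5=0)
backtrack: best end state = 2; path = [2, 2, 2, 2, 2, 2]

path = [2, 2, 2, 2, 2, 2]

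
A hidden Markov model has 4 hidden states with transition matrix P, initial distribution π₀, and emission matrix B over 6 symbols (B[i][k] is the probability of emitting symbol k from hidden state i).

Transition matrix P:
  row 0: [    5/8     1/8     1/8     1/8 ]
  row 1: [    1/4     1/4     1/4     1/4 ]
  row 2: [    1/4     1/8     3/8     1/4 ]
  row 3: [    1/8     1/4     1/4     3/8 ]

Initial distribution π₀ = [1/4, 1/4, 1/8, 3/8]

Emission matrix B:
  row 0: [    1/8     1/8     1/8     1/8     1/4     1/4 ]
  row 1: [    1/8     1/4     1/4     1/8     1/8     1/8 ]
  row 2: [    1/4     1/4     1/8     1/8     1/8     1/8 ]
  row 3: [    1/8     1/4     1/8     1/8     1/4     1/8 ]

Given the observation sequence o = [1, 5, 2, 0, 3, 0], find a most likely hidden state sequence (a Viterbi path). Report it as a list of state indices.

t=0: δ = [3.125e-02, 6.250e-02, 3.125e-02, 9.375e-02]  (obs o_0=1)
t=1: δ = [4.883e-03, 2.930e-03, 2.930e-03, 4.395e-03]  ψ = [0, 3, 3, 3]  (obs o_1=5)
t=2: δ = [3.815e-04, 2.747e-04, 1.373e-04, 2.060e-04]  ψ = [0, 3, 2, 3]  (obs o_2=2)
t=3: δ = [2.980e-05, 8.583e-06, 1.717e-05, 9.656e-06]  ψ = [0, 1, 1, 3]  (obs o_3=0)
t=4: δ = [2.328e-06, 4.657e-07, 8.047e-07, 5.364e-07]  ψ = [0, 0, 2, 2]  (obs o_4=3)
t=5: δ = [1.819e-07, 3.638e-08, 7.544e-08, 3.638e-08]  ψ = [0, 0, 2, 0]  (obs o_5=0)
backtrack: best end state = 0; path = [0, 0, 0, 0, 0, 0]

path = [0, 0, 0, 0, 0, 0]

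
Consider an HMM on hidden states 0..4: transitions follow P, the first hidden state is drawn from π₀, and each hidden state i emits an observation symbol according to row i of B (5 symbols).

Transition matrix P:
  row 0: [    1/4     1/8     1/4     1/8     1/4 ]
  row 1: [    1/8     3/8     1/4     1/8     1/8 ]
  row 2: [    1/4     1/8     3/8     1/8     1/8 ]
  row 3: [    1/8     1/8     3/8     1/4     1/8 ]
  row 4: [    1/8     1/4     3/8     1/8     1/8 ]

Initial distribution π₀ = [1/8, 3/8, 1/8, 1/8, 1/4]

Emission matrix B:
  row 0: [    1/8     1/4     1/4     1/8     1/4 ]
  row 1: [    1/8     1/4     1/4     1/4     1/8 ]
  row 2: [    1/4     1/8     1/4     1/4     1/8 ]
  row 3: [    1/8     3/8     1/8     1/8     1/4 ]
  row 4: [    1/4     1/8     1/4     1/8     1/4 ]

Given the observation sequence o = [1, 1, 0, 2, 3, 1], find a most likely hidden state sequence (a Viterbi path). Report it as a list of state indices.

t=0: δ = [3.125e-02, 9.375e-02, 1.562e-02, 4.688e-02, 3.125e-02]  (obs o_0=1)
t=1: δ = [2.930e-03, 8.789e-03, 2.930e-03, 4.395e-03, 1.465e-03]  ψ = [1, 1, 1, 1, 1]  (obs o_1=1)
t=2: δ = [1.373e-04, 4.120e-04, 5.493e-04, 1.373e-04, 2.747e-04]  ψ = [1, 1, 1, 1, 1]  (obs o_2=0)
t=3: δ = [3.433e-05, 3.862e-05, 5.150e-05, 8.583e-06, 1.717e-05]  ψ = [2, 1, 2, 2, 2]  (obs o_3=2)
t=4: δ = [1.609e-06, 3.621e-06, 4.828e-06, 8.047e-07, 1.073e-06]  ψ = [2, 1, 2, 2, 0]  (obs o_4=3)
t=5: δ = [3.017e-07, 3.395e-07, 2.263e-07, 2.263e-07, 7.544e-08]  ψ = [2, 1, 2, 2, 2]  (obs o_5=1)
backtrack: best end state = 1; path = [1, 1, 1, 1, 1, 1]

path = [1, 1, 1, 1, 1, 1]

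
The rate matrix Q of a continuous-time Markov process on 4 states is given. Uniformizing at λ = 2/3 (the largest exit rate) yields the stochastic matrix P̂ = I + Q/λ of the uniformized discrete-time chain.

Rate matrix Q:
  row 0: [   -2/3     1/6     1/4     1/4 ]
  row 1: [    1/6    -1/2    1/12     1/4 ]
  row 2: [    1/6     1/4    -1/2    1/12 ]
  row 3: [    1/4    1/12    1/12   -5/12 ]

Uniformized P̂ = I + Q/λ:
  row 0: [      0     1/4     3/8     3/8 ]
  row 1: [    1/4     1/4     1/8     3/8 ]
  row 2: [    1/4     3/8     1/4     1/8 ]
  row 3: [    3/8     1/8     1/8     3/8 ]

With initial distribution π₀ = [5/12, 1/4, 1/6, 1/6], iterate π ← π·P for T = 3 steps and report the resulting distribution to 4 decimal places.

π = [0.2266, 0.2357, 0.2122, 0.3255]

t=0: π = [0.4167, 0.2500, 0.1667, 0.1667]
t=1: π = [0.1667, 0.2500, 0.2500, 0.3333]
t=2: π = [0.2500, 0.2396, 0.1979, 0.3125]
t=3: π = [0.2266, 0.2357, 0.2122, 0.3255]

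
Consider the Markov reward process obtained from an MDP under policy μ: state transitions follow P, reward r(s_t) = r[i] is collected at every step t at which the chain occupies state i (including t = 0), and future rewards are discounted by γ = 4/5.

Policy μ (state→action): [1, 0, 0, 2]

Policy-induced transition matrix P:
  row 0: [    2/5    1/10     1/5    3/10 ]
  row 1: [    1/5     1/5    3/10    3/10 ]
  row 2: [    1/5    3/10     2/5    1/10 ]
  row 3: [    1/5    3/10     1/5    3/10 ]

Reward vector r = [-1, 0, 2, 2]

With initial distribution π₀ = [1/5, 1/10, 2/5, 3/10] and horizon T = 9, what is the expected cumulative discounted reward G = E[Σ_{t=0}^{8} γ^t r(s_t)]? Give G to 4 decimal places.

t=0: π = [0.2000, 0.1000, 0.4000, 0.3000], E[r] = 1.2000, γ^t·E[r] = 1.200000, running G = 1.200000
t=1: π = [0.2400, 0.2500, 0.2900, 0.2200], E[r] = 0.7800, γ^t·E[r] = 0.624000, running G = 1.824000
t=2: π = [0.2480, 0.2270, 0.2830, 0.2420], E[r] = 0.8020, γ^t·E[r] = 0.513280, running G = 2.337280
t=3: π = [0.2496, 0.2277, 0.2793, 0.2434], E[r] = 0.7958, γ^t·E[r] = 0.407450, running G = 2.744730
t=4: π = [0.2499, 0.2273, 0.2786, 0.2441], E[r] = 0.7956, γ^t·E[r] = 0.325886, running G = 3.070616
t=5: π = [0.2500, 0.2273, 0.2785, 0.2443], E[r] = 0.7955, γ^t·E[r] = 0.260662, running G = 3.331278
t=6: π = [0.2500, 0.2273, 0.2784, 0.2443], E[r] = 0.7955, γ^t·E[r] = 0.208525, running G = 3.539803
t=7: π = [0.2500, 0.2273, 0.2784, 0.2443], E[r] = 0.7955, γ^t·E[r] = 0.166819, running G = 3.706622
t=8: π = [0.2500, 0.2273, 0.2784, 0.2443], E[r] = 0.7955, γ^t·E[r] = 0.133455, running G = 3.840077

G = 3.8401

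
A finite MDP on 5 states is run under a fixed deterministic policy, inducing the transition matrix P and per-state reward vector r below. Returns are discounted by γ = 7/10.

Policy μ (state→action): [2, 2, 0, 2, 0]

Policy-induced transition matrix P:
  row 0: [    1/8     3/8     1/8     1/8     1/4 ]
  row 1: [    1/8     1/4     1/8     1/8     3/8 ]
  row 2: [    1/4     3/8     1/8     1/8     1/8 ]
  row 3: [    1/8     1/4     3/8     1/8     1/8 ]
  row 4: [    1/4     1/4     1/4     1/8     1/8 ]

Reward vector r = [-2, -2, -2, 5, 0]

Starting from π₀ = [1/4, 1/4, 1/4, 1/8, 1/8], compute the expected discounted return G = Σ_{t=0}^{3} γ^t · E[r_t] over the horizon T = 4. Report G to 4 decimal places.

G = -1.9224

t=0: π = [0.2500, 0.2500, 0.2500, 0.1250, 0.1250], E[r] = -0.8750, γ^t·E[r] = -0.875000, running G = -0.875000
t=1: π = [0.1719, 0.3125, 0.1719, 0.1250, 0.2188], E[r] = -0.6875, γ^t·E[r] = -0.481250, running G = -1.356250
t=2: π = [0.1738, 0.2930, 0.1836, 0.1250, 0.2246], E[r] = -0.6758, γ^t·E[r] = -0.331133, running G = -1.687383
t=3: π = [0.1760, 0.2947, 0.1843, 0.1250, 0.2200], E[r] = -0.6851, γ^t·E[r] = -0.234975, running G = -1.922358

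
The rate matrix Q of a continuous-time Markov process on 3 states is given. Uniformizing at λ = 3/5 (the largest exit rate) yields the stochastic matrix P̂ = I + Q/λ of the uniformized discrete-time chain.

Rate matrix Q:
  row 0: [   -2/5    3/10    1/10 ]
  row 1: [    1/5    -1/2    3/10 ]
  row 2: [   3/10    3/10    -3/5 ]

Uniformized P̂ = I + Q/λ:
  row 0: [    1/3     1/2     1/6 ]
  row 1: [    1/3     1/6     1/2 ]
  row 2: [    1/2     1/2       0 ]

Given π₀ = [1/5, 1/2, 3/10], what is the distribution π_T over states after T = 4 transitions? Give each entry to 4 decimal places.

π = [0.3763, 0.3765, 0.2471]

t=0: π = [0.2000, 0.5000, 0.3000]
t=1: π = [0.3833, 0.3333, 0.2833]
t=2: π = [0.3806, 0.3889, 0.2306]
t=3: π = [0.3718, 0.3704, 0.2579]
t=4: π = [0.3763, 0.3765, 0.2471]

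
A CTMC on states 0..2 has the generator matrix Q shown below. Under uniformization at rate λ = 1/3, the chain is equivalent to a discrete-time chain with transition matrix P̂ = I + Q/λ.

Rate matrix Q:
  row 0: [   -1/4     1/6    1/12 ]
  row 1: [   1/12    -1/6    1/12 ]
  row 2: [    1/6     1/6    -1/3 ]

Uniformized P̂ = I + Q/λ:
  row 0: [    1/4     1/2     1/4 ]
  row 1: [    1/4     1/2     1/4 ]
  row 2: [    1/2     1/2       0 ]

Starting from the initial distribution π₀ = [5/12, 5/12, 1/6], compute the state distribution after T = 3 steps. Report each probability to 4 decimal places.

t=0: π = [0.4167, 0.4167, 0.1667]
t=1: π = [0.2917, 0.5000, 0.2083]
t=2: π = [0.3021, 0.5000, 0.1979]
t=3: π = [0.2995, 0.5000, 0.2005]

π = [0.2995, 0.5000, 0.2005]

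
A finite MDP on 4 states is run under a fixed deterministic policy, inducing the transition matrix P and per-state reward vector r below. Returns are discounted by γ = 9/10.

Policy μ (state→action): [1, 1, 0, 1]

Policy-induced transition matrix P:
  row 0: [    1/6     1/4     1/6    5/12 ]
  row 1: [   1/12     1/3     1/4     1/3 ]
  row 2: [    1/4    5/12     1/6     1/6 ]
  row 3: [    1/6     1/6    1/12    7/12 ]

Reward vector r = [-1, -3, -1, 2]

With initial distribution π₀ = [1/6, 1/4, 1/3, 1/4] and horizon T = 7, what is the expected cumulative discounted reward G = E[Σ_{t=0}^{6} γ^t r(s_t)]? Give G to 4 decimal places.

G = -2.1332

t=0: π = [0.1667, 0.2500, 0.3333, 0.2500], E[r] = -0.7500, γ^t·E[r] = -0.750000, running G = -0.750000
t=1: π = [0.1736, 0.3056, 0.1667, 0.3542], E[r] = -0.5486, γ^t·E[r] = -0.493750, running G = -1.243750
t=2: π = [0.1551, 0.2737, 0.1626, 0.4086], E[r] = -0.3218, γ^t·E[r] = -0.260625, running G = -1.504375
t=3: π = [0.1574, 0.2659, 0.1554, 0.4213], E[r] = -0.2678, γ^t·E[r] = -0.195258, running G = -1.699633
t=4: π = [0.1575, 0.2630, 0.1537, 0.4259], E[r] = -0.2483, γ^t·E[r] = -0.162907, running G = -1.862540
t=5: π = [0.1576, 0.2620, 0.1531, 0.4273], E[r] = -0.2422, γ^t·E[r] = -0.143001, running G = -2.005541
t=6: π = [0.1576, 0.2617, 0.1529, 0.4278], E[r] = -0.2402, γ^t·E[r] = -0.127632, running G = -2.133174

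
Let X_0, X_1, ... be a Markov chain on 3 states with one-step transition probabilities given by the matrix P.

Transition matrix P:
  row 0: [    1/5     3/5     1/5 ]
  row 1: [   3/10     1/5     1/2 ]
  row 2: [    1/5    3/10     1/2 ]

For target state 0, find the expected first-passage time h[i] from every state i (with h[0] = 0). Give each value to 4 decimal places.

h = [0.0000, 4.0000, 4.4000]

First-step conditioning: h[0] = 0; for i ≠ 0, h[i] = 1 + Σ_k P[i][k]·h[k].
  h[1] = 1 + 1/5·h[1] + 1/2·h[2]
  h[2] = 1 + 3/10·h[1] + 1/2·h[2]
Solving the 2×2 linear system over states ≠ 0 gives exactly h = [0, 4, 22/5] (h[0] = 0 is the target).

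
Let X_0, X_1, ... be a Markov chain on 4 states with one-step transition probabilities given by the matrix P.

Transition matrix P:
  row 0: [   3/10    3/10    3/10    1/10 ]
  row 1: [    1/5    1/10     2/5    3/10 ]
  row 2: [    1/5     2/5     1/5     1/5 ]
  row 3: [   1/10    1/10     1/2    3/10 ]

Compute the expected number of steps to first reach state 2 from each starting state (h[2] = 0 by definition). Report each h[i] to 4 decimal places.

First-step conditioning: h[2] = 0; for i ≠ 2, h[i] = 1 + Σ_k P[i][k]·h[k].
  h[0] = 1 + 3/10·h[0] + 3/10·h[1] + 1/10·h[3]
  h[1] = 1 + 1/5·h[0] + 1/10·h[1] + 3/10·h[3]
  h[3] = 1 + 1/10·h[0] + 1/10·h[1] + 3/10·h[3]
Solving the 3×3 linear system over states ≠ 2 gives exactly h = [500/179, 440/179, 0, 390/179] (h[2] = 0 is the target).

h = [2.7933, 2.4581, 0.0000, 2.1788]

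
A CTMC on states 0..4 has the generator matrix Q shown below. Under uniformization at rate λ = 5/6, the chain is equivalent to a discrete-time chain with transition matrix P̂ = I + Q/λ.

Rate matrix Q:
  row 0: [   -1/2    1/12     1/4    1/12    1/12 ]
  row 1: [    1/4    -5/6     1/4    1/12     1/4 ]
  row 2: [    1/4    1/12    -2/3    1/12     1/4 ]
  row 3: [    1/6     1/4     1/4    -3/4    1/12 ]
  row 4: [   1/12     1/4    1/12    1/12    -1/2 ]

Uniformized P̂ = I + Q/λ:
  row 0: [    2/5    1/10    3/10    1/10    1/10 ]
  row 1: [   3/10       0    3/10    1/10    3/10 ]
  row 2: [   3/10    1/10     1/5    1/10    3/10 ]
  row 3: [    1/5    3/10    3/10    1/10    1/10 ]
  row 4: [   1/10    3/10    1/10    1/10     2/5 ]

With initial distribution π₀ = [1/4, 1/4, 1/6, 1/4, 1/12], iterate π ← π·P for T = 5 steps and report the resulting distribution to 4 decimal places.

t=0: π = [0.2500, 0.2500, 0.1667, 0.2500, 0.0833]
t=1: π = [0.2833, 0.1417, 0.2667, 0.1000, 0.2083]
t=2: π = [0.2767, 0.1475, 0.2317, 0.1000, 0.2442]
t=3: π = [0.2688, 0.1541, 0.2280, 0.1000, 0.2491]
t=4: π = [0.2671, 0.1544, 0.2274, 0.1000, 0.2511]
t=5: π = [0.2665, 0.1548, 0.2270, 0.1000, 0.2517]

π = [0.2665, 0.1548, 0.2270, 0.1000, 0.2517]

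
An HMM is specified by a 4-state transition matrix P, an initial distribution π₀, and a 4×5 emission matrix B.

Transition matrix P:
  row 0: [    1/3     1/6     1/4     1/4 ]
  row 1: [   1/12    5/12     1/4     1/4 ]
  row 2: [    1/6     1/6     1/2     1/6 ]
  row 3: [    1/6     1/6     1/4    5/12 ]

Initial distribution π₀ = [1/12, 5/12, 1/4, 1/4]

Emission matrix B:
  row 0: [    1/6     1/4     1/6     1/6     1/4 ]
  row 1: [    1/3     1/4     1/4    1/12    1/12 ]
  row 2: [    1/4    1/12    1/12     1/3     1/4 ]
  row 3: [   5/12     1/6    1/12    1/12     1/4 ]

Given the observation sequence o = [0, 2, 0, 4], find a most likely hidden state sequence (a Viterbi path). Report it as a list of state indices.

path = [1, 1, 3, 3]

t=0: δ = [1.389e-02, 1.389e-01, 6.250e-02, 1.042e-01]  (obs o_0=0)
t=1: δ = [2.894e-03, 1.447e-02, 2.894e-03, 3.617e-03]  ψ = [3, 1, 1, 3]  (obs o_1=2)
t=2: δ = [2.009e-04, 2.009e-03, 9.042e-04, 1.507e-03]  ψ = [1, 1, 1, 1]  (obs o_2=0)
t=3: δ = [6.279e-05, 6.977e-05, 1.256e-04, 1.570e-04]  ψ = [3, 1, 1, 3]  (obs o_3=4)
backtrack: best end state = 3; path = [1, 1, 3, 3]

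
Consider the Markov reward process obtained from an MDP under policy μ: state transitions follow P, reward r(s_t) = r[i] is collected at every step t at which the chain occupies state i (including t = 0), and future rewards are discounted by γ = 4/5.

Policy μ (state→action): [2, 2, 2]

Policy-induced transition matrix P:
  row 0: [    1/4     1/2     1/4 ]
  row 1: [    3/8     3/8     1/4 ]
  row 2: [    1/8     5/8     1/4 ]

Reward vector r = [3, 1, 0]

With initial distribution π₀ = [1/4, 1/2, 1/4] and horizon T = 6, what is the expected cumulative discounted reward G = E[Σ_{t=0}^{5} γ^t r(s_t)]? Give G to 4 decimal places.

G = 4.7661

t=0: π = [0.2500, 0.5000, 0.2500], E[r] = 1.2500, γ^t·E[r] = 1.250000, running G = 1.250000
t=1: π = [0.2813, 0.4688, 0.2500], E[r] = 1.3125, γ^t·E[r] = 1.050000, running G = 2.300000
t=2: π = [0.2773, 0.4727, 0.2500], E[r] = 1.3047, γ^t·E[r] = 0.835000, running G = 3.135000
t=3: π = [0.2778, 0.4722, 0.2500], E[r] = 1.3057, γ^t·E[r] = 0.668500, running G = 3.803500
t=4: π = [0.2778, 0.4722, 0.2500], E[r] = 1.3055, γ^t·E[r] = 0.534750, running G = 4.338250
t=5: π = [0.2778, 0.4722, 0.2500], E[r] = 1.3056, γ^t·E[r] = 0.427805, running G = 4.766055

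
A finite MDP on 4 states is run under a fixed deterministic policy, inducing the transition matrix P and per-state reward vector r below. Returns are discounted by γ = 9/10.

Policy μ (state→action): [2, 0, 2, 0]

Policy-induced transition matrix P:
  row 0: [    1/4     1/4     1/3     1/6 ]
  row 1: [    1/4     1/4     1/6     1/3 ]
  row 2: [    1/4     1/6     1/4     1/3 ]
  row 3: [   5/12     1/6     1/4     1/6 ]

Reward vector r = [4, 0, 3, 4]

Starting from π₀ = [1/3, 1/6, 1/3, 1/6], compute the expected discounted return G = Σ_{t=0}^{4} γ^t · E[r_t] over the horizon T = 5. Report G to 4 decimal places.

G = 12.0048

t=0: π = [0.3333, 0.1667, 0.3333, 0.1667], E[r] = 3.0000, γ^t·E[r] = 3.000000, running G = 3.000000
t=1: π = [0.2778, 0.2083, 0.2639, 0.2500], E[r] = 2.9028, γ^t·E[r] = 2.612500, running G = 5.612500
t=2: π = [0.2917, 0.2072, 0.2558, 0.2454], E[r] = 2.9155, γ^t·E[r] = 2.361563, running G = 7.974063
t=3: π = [0.2909, 0.2082, 0.2570, 0.2438], E[r] = 2.9100, γ^t·E[r] = 2.121398, running G = 10.095461
t=4: π = [0.2906, 0.2083, 0.2569, 0.2442], E[r] = 2.9101, γ^t·E[r] = 1.909296, running G = 12.004756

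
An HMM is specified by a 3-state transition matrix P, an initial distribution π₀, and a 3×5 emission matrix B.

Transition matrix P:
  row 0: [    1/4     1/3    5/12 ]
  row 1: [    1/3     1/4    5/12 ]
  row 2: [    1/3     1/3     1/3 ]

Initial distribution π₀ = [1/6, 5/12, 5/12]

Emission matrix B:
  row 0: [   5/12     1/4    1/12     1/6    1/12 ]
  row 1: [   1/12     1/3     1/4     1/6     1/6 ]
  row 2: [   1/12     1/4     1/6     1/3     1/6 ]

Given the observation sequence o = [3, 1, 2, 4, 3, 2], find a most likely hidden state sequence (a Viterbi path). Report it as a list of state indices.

t=0: δ = [2.778e-02, 6.944e-02, 1.389e-01]  (obs o_0=3)
t=1: δ = [1.157e-02, 1.543e-02, 1.157e-02]  ψ = [2, 2, 2]  (obs o_1=1)
t=2: δ = [4.287e-04, 9.645e-04, 1.072e-03]  ψ = [1, 0, 1]  (obs o_2=2)
t=3: δ = [2.977e-05, 5.954e-05, 6.698e-05]  ψ = [2, 2, 1]  (obs o_3=4)
t=4: δ = [3.721e-06, 3.721e-06, 8.269e-06]  ψ = [2, 2, 1]  (obs o_4=3)
t=5: δ = [2.297e-07, 6.891e-07, 4.594e-07]  ψ = [2, 2, 2]  (obs o_5=2)
backtrack: best end state = 1; path = [2, 1, 2, 1, 2, 1]

path = [2, 1, 2, 1, 2, 1]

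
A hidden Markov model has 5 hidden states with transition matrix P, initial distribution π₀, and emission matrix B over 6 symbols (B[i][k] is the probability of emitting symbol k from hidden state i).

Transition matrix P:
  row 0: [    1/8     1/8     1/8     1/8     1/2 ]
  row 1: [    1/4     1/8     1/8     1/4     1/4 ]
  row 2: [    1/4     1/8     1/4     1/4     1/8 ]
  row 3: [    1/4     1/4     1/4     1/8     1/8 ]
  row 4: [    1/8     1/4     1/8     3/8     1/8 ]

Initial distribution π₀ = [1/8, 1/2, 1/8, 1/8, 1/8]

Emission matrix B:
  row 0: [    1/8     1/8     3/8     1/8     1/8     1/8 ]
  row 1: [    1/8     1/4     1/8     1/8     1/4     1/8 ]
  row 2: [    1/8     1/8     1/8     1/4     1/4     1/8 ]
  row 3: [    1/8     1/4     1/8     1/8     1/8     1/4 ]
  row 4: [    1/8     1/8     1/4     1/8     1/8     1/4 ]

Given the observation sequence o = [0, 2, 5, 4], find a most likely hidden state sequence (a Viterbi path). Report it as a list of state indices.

t=0: δ = [1.562e-02, 6.250e-02, 1.562e-02, 1.562e-02, 1.562e-02]  (obs o_0=0)
t=1: δ = [5.859e-03, 9.766e-04, 9.766e-04, 1.953e-03, 3.906e-03]  ψ = [1, 1, 1, 1, 1]  (obs o_1=2)
t=2: δ = [9.155e-05, 1.221e-04, 9.155e-05, 3.662e-04, 7.324e-04]  ψ = [0, 4, 0, 4, 0]  (obs o_2=5)
t=3: δ = [1.144e-05, 4.578e-05, 2.289e-05, 3.433e-05, 1.144e-05]  ψ = [3, 4, 3, 4, 4]  (obs o_3=4)
backtrack: best end state = 1; path = [1, 0, 4, 1]

path = [1, 0, 4, 1]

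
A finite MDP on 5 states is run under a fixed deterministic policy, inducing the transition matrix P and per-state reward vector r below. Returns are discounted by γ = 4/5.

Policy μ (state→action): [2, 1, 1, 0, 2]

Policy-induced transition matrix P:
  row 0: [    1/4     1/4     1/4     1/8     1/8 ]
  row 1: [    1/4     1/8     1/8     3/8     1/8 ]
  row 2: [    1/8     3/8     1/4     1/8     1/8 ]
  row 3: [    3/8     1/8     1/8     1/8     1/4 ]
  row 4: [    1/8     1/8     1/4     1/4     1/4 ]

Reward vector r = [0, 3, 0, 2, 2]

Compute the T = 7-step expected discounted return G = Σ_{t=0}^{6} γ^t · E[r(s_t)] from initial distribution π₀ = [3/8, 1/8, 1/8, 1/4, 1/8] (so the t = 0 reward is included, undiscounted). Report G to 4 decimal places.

G = 5.0641

t=0: π = [0.3750, 0.1250, 0.1250, 0.2500, 0.1250], E[r] = 1.1250, γ^t·E[r] = 1.125000, running G = 1.125000
t=1: π = [0.2500, 0.2031, 0.2031, 0.1719, 0.1719], E[r] = 1.2969, γ^t·E[r] = 1.037500, running G = 2.162500
t=2: π = [0.2246, 0.2070, 0.2031, 0.1973, 0.1680], E[r] = 1.3516, γ^t·E[r] = 0.865000, running G = 3.027500
t=3: π = [0.2283, 0.2039, 0.1995, 0.1978, 0.1707], E[r] = 1.3484, γ^t·E[r] = 0.690375, running G = 3.717875
t=4: π = [0.2285, 0.2034, 0.1998, 0.1973, 0.1711], E[r] = 1.3469, γ^t·E[r] = 0.551688, running G = 4.269563
t=5: π = [0.2283, 0.2035, 0.1999, 0.1972, 0.1710], E[r] = 1.3471, γ^t·E[r] = 0.441408, running G = 4.710970
t=6: π = [0.2283, 0.2035, 0.1999, 0.1973, 0.1710], E[r] = 1.3471, γ^t·E[r] = 0.353143, running G = 5.064113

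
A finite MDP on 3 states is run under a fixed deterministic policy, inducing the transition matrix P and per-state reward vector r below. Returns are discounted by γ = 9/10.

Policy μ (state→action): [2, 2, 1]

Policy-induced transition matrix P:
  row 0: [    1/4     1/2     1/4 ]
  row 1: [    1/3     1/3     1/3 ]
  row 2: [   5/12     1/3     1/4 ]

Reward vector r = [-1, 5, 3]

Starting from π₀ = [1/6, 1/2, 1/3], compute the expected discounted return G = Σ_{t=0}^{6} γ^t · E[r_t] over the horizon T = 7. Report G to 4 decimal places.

t=0: π = [0.1667, 0.5000, 0.3333], E[r] = 3.3333, γ^t·E[r] = 3.333333, running G = 3.333333
t=1: π = [0.3472, 0.3611, 0.2917], E[r] = 2.3333, γ^t·E[r] = 2.100000, running G = 5.433333
t=2: π = [0.3287, 0.3912, 0.2801], E[r] = 2.4676, γ^t·E[r] = 1.998750, running G = 7.432083
t=3: π = [0.3293, 0.3881, 0.2826], E[r] = 2.4591, γ^t·E[r] = 1.792688, running G = 9.224771
t=4: π = [0.3294, 0.3882, 0.2823], E[r] = 2.4587, γ^t·E[r] = 1.613123, running G = 10.837894
t=5: π = [0.3294, 0.3882, 0.2824], E[r] = 2.4588, γ^t·E[r] = 1.451925, running G = 12.289819
t=6: π = [0.3294, 0.3882, 0.2824], E[r] = 2.4588, γ^t·E[r] = 1.306719, running G = 13.596538

G = 13.5965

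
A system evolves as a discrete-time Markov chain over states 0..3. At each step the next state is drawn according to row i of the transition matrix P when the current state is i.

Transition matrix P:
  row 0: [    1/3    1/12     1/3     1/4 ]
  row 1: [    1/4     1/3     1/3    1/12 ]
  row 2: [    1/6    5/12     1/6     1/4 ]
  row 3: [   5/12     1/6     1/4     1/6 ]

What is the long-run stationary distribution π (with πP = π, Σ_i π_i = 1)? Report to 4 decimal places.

π = [0.2829, 0.2533, 0.2720, 0.1918]

Balance equations π_j = Σ_i π_i·P[i][j]:
  π_0 = 1/3·π_0 + 1/4·π_1 + 1/6·π_2 + 5/12·π_3
  π_1 = 1/12·π_0 + 1/3·π_1 + 5/12·π_2 + 1/6·π_3
  π_2 = 1/3·π_0 + 1/3·π_1 + 1/6·π_2 + 1/4·π_3
  normalize: π_0 + π_1 + π_2 + π_3 = 1
Solving the linear system gives exactly π = [469/1658, 210/829, 451/1658, 159/829].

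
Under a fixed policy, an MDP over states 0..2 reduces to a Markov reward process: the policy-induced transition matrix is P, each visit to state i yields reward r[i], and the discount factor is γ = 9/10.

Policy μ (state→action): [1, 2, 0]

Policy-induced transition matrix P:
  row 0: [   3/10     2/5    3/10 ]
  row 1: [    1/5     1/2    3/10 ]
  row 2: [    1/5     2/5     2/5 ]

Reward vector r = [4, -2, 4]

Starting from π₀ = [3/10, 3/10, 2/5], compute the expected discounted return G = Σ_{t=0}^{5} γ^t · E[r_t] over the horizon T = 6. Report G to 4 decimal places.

G = 7.1998

t=0: π = [0.3000, 0.3000, 0.4000], E[r] = 2.2000, γ^t·E[r] = 2.200000, running G = 2.200000
t=1: π = [0.2300, 0.4300, 0.3400], E[r] = 1.4200, γ^t·E[r] = 1.278000, running G = 3.478000
t=2: π = [0.2230, 0.4430, 0.3340], E[r] = 1.3420, γ^t·E[r] = 1.087020, running G = 4.565020
t=3: π = [0.2223, 0.4443, 0.3334], E[r] = 1.3342, γ^t·E[r] = 0.972632, running G = 5.537652
t=4: π = [0.2222, 0.4444, 0.3333], E[r] = 1.3334, γ^t·E[r] = 0.874857, running G = 6.412509
t=5: π = [0.2222, 0.4444, 0.3333], E[r] = 1.3333, γ^t·E[r] = 0.787325, running G = 7.199834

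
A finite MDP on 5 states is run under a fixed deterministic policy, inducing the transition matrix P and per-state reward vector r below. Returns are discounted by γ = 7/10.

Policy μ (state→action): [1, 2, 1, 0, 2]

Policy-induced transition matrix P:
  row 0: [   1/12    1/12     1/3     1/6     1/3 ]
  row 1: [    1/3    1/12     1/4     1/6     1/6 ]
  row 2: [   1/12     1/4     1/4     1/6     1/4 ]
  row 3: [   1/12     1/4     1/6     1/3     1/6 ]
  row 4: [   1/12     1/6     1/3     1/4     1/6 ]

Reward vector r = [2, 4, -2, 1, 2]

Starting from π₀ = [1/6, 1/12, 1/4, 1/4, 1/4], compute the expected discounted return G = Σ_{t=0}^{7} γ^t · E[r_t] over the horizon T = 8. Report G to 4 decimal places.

G = 3.2738

t=0: π = [0.1667, 0.0833, 0.2500, 0.2500, 0.2500], E[r] = 0.9167, γ^t·E[r] = 0.916667, running G = 0.916667
t=1: π = [0.1042, 0.1875, 0.2639, 0.2292, 0.2153], E[r] = 1.0903, γ^t·E[r] = 0.763194, running G = 1.679861
t=2: π = [0.1302, 0.1834, 0.2575, 0.2228, 0.2060], E[r] = 1.1140, γ^t·E[r] = 0.545862, running G = 2.225723
t=3: π = [0.1292, 0.1806, 0.2595, 0.2210, 0.2098], E[r] = 1.1023, γ^t·E[r] = 0.378101, running G = 2.603824
t=4: π = [0.1285, 0.1809, 0.2598, 0.2210, 0.2098], E[r] = 1.1014, γ^t·E[r] = 0.264457, running G = 2.868281
t=5: π = [0.1286, 0.1810, 0.2598, 0.2210, 0.2097], E[r] = 1.1018, γ^t·E[r] = 0.185184, running G = 3.053465
t=6: π = [0.1286, 0.1809, 0.2598, 0.2210, 0.2097], E[r] = 1.1018, γ^t·E[r] = 0.129625, running G = 3.183090
t=7: π = [0.1286, 0.1809, 0.2598, 0.2210, 0.2097], E[r] = 1.1018, γ^t·E[r] = 0.090737, running G = 3.273827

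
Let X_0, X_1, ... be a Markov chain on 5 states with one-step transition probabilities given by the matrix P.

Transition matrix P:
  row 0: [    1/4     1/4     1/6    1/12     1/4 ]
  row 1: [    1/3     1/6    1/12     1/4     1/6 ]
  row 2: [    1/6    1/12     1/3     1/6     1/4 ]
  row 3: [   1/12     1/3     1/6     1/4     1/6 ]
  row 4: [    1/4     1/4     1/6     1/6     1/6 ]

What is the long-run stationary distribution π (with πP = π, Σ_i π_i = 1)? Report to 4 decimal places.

π = [0.2230, 0.2173, 0.1783, 0.1813, 0.2001]

Balance equations π_j = Σ_i π_i·P[i][j]:
  π_0 = 1/4·π_0 + 1/3·π_1 + 1/6·π_2 + 1/12·π_3 + 1/4·π_4
  π_1 = 1/4·π_0 + 1/6·π_1 + 1/12·π_2 + 1/3·π_3 + 1/4·π_4
  π_2 = 1/6·π_0 + 1/12·π_1 + 1/3·π_2 + 1/6·π_3 + 1/6·π_4
  π_3 = 1/12·π_0 + 1/4·π_1 + 1/6·π_2 + 1/4·π_3 + 1/6·π_4
  normalize: π_0 + π_1 + π_2 + π_3 + π_4 = 1
Solving the linear system gives exactly π = [3687/16531, 3592/16531, 2947/16531, 2997/16531, 3308/16531].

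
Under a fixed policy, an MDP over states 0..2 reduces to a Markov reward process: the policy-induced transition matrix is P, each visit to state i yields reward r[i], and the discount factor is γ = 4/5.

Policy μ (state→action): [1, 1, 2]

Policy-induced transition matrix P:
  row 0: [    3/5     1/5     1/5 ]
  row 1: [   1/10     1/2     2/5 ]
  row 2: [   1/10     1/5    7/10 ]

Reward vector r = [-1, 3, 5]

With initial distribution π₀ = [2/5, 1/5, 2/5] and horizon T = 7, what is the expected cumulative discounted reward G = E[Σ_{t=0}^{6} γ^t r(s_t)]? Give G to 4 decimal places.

t=0: π = [0.4000, 0.2000, 0.4000], E[r] = 2.2000, γ^t·E[r] = 2.200000, running G = 2.200000
t=1: π = [0.3000, 0.2600, 0.4400], E[r] = 2.6800, γ^t·E[r] = 2.144000, running G = 4.344000
t=2: π = [0.2500, 0.2780, 0.4720], E[r] = 2.9440, γ^t·E[r] = 1.884160, running G = 6.228160
t=3: π = [0.2250, 0.2834, 0.4916], E[r] = 3.0832, γ^t·E[r] = 1.578598, running G = 7.806758
t=4: π = [0.2125, 0.2850, 0.5025], E[r] = 3.1550, γ^t·E[r] = 1.292272, running G = 9.099030
t=5: π = [0.2063, 0.2855, 0.5082], E[r] = 3.1915, γ^t·E[r] = 1.045787, running G = 10.144817
t=6: π = [0.2031, 0.2857, 0.5112], E[r] = 3.2099, γ^t·E[r] = 0.841468, running G = 10.986285

G = 10.9863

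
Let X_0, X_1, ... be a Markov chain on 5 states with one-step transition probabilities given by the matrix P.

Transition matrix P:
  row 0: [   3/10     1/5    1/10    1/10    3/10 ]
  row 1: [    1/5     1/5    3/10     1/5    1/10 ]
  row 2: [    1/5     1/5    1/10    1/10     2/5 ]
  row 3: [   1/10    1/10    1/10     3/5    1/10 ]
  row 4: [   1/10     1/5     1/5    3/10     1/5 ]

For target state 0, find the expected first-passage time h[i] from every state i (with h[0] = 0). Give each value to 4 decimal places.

First-step conditioning: h[0] = 0; for i ≠ 0, h[i] = 1 + Σ_k P[i][k]·h[k].
  h[1] = 1 + 1/5·h[1] + 3/10·h[2] + 1/5·h[3] + 1/10·h[4]
  h[2] = 1 + 1/5·h[1] + 1/10·h[2] + 1/10·h[3] + 2/5·h[4]
  h[3] = 1 + 1/10·h[1] + 1/10·h[2] + 3/5·h[3] + 1/10·h[4]
  h[4] = 1 + 1/5·h[1] + 1/5·h[2] + 3/10·h[3] + 1/5·h[4]
Solving the 4×4 linear system over states ≠ 0 gives exactly h = [0, 6540/979, 6660/979, 690/89, 670/89] (h[0] = 0 is the target).

h = [0.0000, 6.6803, 6.8029, 7.7528, 7.5281]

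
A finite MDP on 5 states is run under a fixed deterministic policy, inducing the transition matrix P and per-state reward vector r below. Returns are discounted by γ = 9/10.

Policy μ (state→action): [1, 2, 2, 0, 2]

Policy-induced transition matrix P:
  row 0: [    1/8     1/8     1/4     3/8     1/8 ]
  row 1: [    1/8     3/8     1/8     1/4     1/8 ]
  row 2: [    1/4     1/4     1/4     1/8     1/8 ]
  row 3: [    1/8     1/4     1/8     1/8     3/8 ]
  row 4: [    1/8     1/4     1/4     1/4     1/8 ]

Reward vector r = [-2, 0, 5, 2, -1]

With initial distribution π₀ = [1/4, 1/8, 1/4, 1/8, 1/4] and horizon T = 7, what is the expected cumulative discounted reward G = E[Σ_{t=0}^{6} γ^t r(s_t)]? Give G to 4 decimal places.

G = 4.7389

t=0: π = [0.2500, 0.1250, 0.2500, 0.1250, 0.2500], E[r] = 0.7500, γ^t·E[r] = 0.750000, running G = 0.750000
t=1: π = [0.1563, 0.2344, 0.2188, 0.2344, 0.1563], E[r] = 1.0938, γ^t·E[r] = 0.984375, running G = 1.734375
t=2: π = [0.1523, 0.2598, 0.1914, 0.2129, 0.1836], E[r] = 0.8945, γ^t·E[r] = 0.724570, running G = 2.458945
t=3: π = [0.1489, 0.2634, 0.1909, 0.2185, 0.1782], E[r] = 0.9155, γ^t·E[r] = 0.667419, running G = 3.126365
t=4: π = [0.1489, 0.2643, 0.1898, 0.2174, 0.1796], E[r] = 0.9063, γ^t·E[r] = 0.594631, running G = 3.720995
t=5: π = [0.1487, 0.2644, 0.1898, 0.2177, 0.1794], E[r] = 0.9075, γ^t·E[r] = 0.535884, running G = 4.256879
t=6: π = [0.1487, 0.2645, 0.1897, 0.2177, 0.1794], E[r] = 0.9071, γ^t·E[r] = 0.482069, running G = 4.738948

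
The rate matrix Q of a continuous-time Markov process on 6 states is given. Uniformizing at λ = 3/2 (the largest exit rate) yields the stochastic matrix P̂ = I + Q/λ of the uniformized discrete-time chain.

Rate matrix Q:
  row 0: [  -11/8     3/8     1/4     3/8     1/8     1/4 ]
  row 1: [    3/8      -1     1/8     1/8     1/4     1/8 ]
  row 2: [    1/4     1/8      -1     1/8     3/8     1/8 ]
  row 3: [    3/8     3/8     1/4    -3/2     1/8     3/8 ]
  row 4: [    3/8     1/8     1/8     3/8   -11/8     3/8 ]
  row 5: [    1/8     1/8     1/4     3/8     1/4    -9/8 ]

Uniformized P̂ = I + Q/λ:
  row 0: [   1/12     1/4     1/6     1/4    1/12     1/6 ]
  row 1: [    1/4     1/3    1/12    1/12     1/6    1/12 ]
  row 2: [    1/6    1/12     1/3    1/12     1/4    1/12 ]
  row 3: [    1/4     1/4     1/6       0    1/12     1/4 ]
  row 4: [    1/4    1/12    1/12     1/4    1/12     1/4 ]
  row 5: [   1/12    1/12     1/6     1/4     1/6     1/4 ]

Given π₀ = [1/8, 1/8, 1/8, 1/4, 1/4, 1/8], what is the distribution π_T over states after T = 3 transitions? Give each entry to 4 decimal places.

π = [0.1779, 0.1844, 0.1675, 0.1518, 0.1415, 0.1770]

t=0: π = [0.1250, 0.1250, 0.1250, 0.2500, 0.2500, 0.1250]
t=1: π = [0.1979, 0.1771, 0.1563, 0.1458, 0.1250, 0.1979]
t=2: π = [0.1710, 0.1849, 0.1675, 0.1580, 0.1406, 0.1780]
t=3: π = [0.1779, 0.1844, 0.1675, 0.1518, 0.1415, 0.1770]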